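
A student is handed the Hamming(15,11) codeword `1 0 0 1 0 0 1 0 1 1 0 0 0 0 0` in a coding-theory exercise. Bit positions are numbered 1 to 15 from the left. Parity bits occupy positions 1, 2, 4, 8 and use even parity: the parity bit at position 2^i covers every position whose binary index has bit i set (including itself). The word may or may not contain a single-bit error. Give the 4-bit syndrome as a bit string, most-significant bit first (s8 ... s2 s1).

0001

s1: b1⊕b3⊕b5⊕b7⊕b9⊕b11⊕b13⊕b15 = 1⊕0⊕0⊕1⊕1⊕0⊕0⊕0 = 1
s2: b2⊕b3⊕b6⊕b7⊕b10⊕b11⊕b14⊕b15 = 0⊕0⊕0⊕1⊕1⊕0⊕0⊕0 = 0
s4: b4⊕b5⊕b6⊕b7⊕b12⊕b13⊕b14⊕b15 = 1⊕0⊕0⊕1⊕0⊕0⊕0⊕0 = 0
s8: b8⊕b9⊕b10⊕b11⊕b12⊕b13⊕b14⊕b15 = 0⊕1⊕1⊕0⊕0⊕0⊕0⊕0 = 0
Syndrome (s8...s1) = 0001 → position 1.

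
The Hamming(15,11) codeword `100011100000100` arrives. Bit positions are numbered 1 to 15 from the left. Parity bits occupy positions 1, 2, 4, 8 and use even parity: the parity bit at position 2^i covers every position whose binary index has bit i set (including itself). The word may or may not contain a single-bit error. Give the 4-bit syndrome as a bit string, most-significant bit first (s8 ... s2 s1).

1000

s1: b1⊕b3⊕b5⊕b7⊕b9⊕b11⊕b13⊕b15 = 1⊕0⊕1⊕1⊕0⊕0⊕1⊕0 = 0
s2: b2⊕b3⊕b6⊕b7⊕b10⊕b11⊕b14⊕b15 = 0⊕0⊕1⊕1⊕0⊕0⊕0⊕0 = 0
s4: b4⊕b5⊕b6⊕b7⊕b12⊕b13⊕b14⊕b15 = 0⊕1⊕1⊕1⊕0⊕1⊕0⊕0 = 0
s8: b8⊕b9⊕b10⊕b11⊕b12⊕b13⊕b14⊕b15 = 0⊕0⊕0⊕0⊕0⊕1⊕0⊕0 = 1
Syndrome (s8...s1) = 1000 → position 8.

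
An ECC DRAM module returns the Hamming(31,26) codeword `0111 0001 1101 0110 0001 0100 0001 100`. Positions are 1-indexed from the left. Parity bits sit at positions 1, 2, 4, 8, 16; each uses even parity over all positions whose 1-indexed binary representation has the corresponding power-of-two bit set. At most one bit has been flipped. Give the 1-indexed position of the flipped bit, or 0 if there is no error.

s1: b1⊕b3⊕b5⊕b7⊕b9⊕b11⊕b13⊕b15⊕b17⊕b19⊕b21⊕b23⊕b25⊕b27⊕b29⊕b31 = 0⊕1⊕0⊕0⊕1⊕0⊕0⊕1⊕0⊕0⊕0⊕0⊕0⊕0⊕1⊕0 = 0
s2: b2⊕b3⊕b6⊕b7⊕b10⊕b11⊕b14⊕b15⊕b18⊕b19⊕b22⊕b23⊕b26⊕b27⊕b30⊕b31 = 1⊕1⊕0⊕0⊕1⊕0⊕1⊕1⊕0⊕0⊕1⊕0⊕0⊕0⊕0⊕0 = 0
s4: b4⊕b5⊕b6⊕b7⊕b12⊕b13⊕b14⊕b15⊕b20⊕b21⊕b22⊕b23⊕b28⊕b29⊕b30⊕b31 = 1⊕0⊕0⊕0⊕1⊕0⊕1⊕1⊕1⊕0⊕1⊕0⊕1⊕1⊕0⊕0 = 0
s8: b8⊕b9⊕b10⊕b11⊕b12⊕b13⊕b14⊕b15⊕b24⊕b25⊕b26⊕b27⊕b28⊕b29⊕b30⊕b31 = 1⊕1⊕1⊕0⊕1⊕0⊕1⊕1⊕0⊕0⊕0⊕0⊕1⊕1⊕0⊕0 = 0
s16: b16⊕b17⊕b18⊕b19⊕b20⊕b21⊕b22⊕b23⊕b24⊕b25⊕b26⊕b27⊕b28⊕b29⊕b30⊕b31 = 0⊕0⊕0⊕0⊕1⊕0⊕1⊕0⊕0⊕0⊕0⊕0⊕1⊕1⊕0⊕0 = 0
Syndrome (s16...s1) = 00000 → position 0 (no error).

0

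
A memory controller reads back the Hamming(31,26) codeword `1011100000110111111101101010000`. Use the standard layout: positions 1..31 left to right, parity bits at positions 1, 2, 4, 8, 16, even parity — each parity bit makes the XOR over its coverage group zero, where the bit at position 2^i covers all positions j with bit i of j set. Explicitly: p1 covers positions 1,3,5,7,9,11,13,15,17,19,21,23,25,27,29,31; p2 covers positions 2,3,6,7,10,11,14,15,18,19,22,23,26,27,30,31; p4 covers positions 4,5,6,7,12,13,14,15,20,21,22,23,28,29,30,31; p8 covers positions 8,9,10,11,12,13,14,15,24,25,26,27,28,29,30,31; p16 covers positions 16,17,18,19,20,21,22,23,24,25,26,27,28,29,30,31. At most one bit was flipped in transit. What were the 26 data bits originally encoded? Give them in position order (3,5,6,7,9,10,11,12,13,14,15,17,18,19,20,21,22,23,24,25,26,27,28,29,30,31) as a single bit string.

11000011011101101101010000

s1: b1⊕b3⊕b5⊕b7⊕b9⊕b11⊕b13⊕b15⊕b17⊕b19⊕b21⊕b23⊕b25⊕b27⊕b29⊕b31 = 1⊕1⊕1⊕0⊕0⊕1⊕0⊕1⊕1⊕1⊕0⊕1⊕1⊕1⊕0⊕0 = 0
s2: b2⊕b3⊕b6⊕b7⊕b10⊕b11⊕b14⊕b15⊕b18⊕b19⊕b22⊕b23⊕b26⊕b27⊕b30⊕b31 = 0⊕1⊕0⊕0⊕0⊕1⊕1⊕1⊕1⊕1⊕1⊕1⊕0⊕1⊕0⊕0 = 1
s4: b4⊕b5⊕b6⊕b7⊕b12⊕b13⊕b14⊕b15⊕b20⊕b21⊕b22⊕b23⊕b28⊕b29⊕b30⊕b31 = 1⊕1⊕0⊕0⊕1⊕0⊕1⊕1⊕1⊕0⊕1⊕1⊕0⊕0⊕0⊕0 = 0
s8: b8⊕b9⊕b10⊕b11⊕b12⊕b13⊕b14⊕b15⊕b24⊕b25⊕b26⊕b27⊕b28⊕b29⊕b30⊕b31 = 0⊕0⊕0⊕1⊕1⊕0⊕1⊕1⊕0⊕1⊕0⊕1⊕0⊕0⊕0⊕0 = 0
s16: b16⊕b17⊕b18⊕b19⊕b20⊕b21⊕b22⊕b23⊕b24⊕b25⊕b26⊕b27⊕b28⊕b29⊕b30⊕b31 = 1⊕1⊕1⊕1⊕1⊕0⊕1⊕1⊕0⊕1⊕0⊕1⊕0⊕0⊕0⊕0 = 1
Syndrome (s16...s1) = 10010 → position 18.
Flip bit 18: corrected codeword = 1011100000110111101101101010000
Data bits at positions 3,5,6,7,9,10,11,12,13,14,15,17,18,19,20,21,22,23,24,25,26,27,28,29,30,31: 11000011011101101101010000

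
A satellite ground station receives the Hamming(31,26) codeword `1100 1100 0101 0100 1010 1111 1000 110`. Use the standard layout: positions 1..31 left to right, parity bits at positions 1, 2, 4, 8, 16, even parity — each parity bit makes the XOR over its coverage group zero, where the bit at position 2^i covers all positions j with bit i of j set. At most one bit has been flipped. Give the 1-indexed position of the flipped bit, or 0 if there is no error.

28

s1: b1⊕b3⊕b5⊕b7⊕b9⊕b11⊕b13⊕b15⊕b17⊕b19⊕b21⊕b23⊕b25⊕b27⊕b29⊕b31 = 1⊕0⊕1⊕0⊕0⊕0⊕0⊕0⊕1⊕1⊕1⊕1⊕1⊕0⊕1⊕0 = 0
s2: b2⊕b3⊕b6⊕b7⊕b10⊕b11⊕b14⊕b15⊕b18⊕b19⊕b22⊕b23⊕b26⊕b27⊕b30⊕b31 = 1⊕0⊕1⊕0⊕1⊕0⊕1⊕0⊕0⊕1⊕1⊕1⊕0⊕0⊕1⊕0 = 0
s4: b4⊕b5⊕b6⊕b7⊕b12⊕b13⊕b14⊕b15⊕b20⊕b21⊕b22⊕b23⊕b28⊕b29⊕b30⊕b31 = 0⊕1⊕1⊕0⊕1⊕0⊕1⊕0⊕0⊕1⊕1⊕1⊕0⊕1⊕1⊕0 = 1
s8: b8⊕b9⊕b10⊕b11⊕b12⊕b13⊕b14⊕b15⊕b24⊕b25⊕b26⊕b27⊕b28⊕b29⊕b30⊕b31 = 0⊕0⊕1⊕0⊕1⊕0⊕1⊕0⊕1⊕1⊕0⊕0⊕0⊕1⊕1⊕0 = 1
s16: b16⊕b17⊕b18⊕b19⊕b20⊕b21⊕b22⊕b23⊕b24⊕b25⊕b26⊕b27⊕b28⊕b29⊕b30⊕b31 = 0⊕1⊕0⊕1⊕0⊕1⊕1⊕1⊕1⊕1⊕0⊕0⊕0⊕1⊕1⊕0 = 1
Syndrome (s16...s1) = 11100 → position 28.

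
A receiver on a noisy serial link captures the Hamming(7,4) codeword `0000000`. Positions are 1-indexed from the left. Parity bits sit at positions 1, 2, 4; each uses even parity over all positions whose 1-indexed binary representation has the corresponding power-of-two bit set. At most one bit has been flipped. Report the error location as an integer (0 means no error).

0

s1: b1⊕b3⊕b5⊕b7 = 0⊕0⊕0⊕0 = 0
s2: b2⊕b3⊕b6⊕b7 = 0⊕0⊕0⊕0 = 0
s4: b4⊕b5⊕b6⊕b7 = 0⊕0⊕0⊕0 = 0
Syndrome (s4...s1) = 000 → position 0 (no error).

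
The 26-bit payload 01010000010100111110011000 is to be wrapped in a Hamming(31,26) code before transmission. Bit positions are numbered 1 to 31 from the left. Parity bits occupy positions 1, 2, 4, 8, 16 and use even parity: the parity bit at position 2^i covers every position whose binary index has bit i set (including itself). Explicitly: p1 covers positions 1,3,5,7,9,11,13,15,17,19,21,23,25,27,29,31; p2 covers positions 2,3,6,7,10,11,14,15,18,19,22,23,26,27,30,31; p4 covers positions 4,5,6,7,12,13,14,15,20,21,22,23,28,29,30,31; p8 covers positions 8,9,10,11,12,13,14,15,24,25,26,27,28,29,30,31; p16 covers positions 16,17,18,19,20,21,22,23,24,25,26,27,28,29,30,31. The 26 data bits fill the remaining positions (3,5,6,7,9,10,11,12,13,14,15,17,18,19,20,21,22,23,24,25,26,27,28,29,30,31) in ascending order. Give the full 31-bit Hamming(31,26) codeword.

Place data bits at non-power-of-two positions: b3=0, b5=1, b6=0, b7=1, b9=0, b10=0, b11=0, b12=0, b13=0, b14=1, b15=0, b17=1, b18=0, b19=0, b20=1, b21=1, b22=1, b23=1, b24=1, b25=0, b26=0, b27=1, b28=1, b29=0, b30=0, b31=0.
p1 = XOR of data positions {3,5,7,9,11,13,15,17,19,21,23,25,27,29,31} = 0⊕1⊕1⊕0⊕0⊕0⊕0⊕1⊕0⊕1⊕1⊕0⊕1⊕0⊕0 = 0
p2 = XOR of data positions {3,6,7,10,11,14,15,18,19,22,23,26,27,30,31} = 0⊕0⊕1⊕0⊕0⊕1⊕0⊕0⊕0⊕1⊕1⊕0⊕1⊕0⊕0 = 1
p4 = XOR of data positions {5,6,7,12,13,14,15,20,21,22,23,28,29,30,31} = 1⊕0⊕1⊕0⊕0⊕1⊕0⊕1⊕1⊕1⊕1⊕1⊕0⊕0⊕0 = 0
p8 = XOR of data positions {9,10,11,12,13,14,15,24,25,26,27,28,29,30,31} = 0⊕0⊕0⊕0⊕0⊕1⊕0⊕1⊕0⊕0⊕1⊕1⊕0⊕0⊕0 = 0
p16 = XOR of data positions {17,18,19,20,21,22,23,24,25,26,27,28,29,30,31} = 1⊕0⊕0⊕1⊕1⊕1⊕1⊕1⊕0⊕0⊕1⊕1⊕0⊕0⊕0 = 0
Codeword b1..b31 = 0100101000000100100111110011000

0100101000000100100111110011000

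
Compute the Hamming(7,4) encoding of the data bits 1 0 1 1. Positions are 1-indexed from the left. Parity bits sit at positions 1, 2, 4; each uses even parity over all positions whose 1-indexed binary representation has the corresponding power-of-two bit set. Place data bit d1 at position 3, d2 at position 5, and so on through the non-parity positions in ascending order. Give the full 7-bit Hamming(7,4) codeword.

0110011

Place data bits at non-power-of-two positions: b3=1, b5=0, b6=1, b7=1.
p1 = XOR of data positions {3,5,7} = 1⊕0⊕1 = 0
p2 = XOR of data positions {3,6,7} = 1⊕1⊕1 = 1
p4 = XOR of data positions {5,6,7} = 0⊕1⊕1 = 0
Codeword b1..b7 = 0110011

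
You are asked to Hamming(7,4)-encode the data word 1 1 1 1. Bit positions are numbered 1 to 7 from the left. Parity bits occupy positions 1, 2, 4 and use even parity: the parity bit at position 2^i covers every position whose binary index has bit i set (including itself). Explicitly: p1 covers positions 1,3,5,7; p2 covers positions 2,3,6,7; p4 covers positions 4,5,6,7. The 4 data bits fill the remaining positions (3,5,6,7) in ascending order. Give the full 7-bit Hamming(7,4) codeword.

Place data bits at non-power-of-two positions: b3=1, b5=1, b6=1, b7=1.
p1 = XOR of data positions {3,5,7} = 1⊕1⊕1 = 1
p2 = XOR of data positions {3,6,7} = 1⊕1⊕1 = 1
p4 = XOR of data positions {5,6,7} = 1⊕1⊕1 = 1
Codeword b1..b7 = 1111111

1111111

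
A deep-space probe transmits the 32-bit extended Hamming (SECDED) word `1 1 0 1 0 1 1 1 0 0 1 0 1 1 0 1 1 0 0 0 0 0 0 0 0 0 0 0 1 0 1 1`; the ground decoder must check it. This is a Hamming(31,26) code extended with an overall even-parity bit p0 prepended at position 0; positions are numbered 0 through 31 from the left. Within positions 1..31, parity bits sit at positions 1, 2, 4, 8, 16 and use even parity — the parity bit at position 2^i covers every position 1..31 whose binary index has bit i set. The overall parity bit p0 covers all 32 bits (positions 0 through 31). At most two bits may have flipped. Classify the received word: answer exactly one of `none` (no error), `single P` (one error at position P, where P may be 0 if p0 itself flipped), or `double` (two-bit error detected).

double

s1: b1⊕b3⊕b5⊕b7⊕b9⊕b11⊕b13⊕b15⊕b17⊕b19⊕b21⊕b23⊕b25⊕b27⊕b29⊕b31 = 1⊕1⊕1⊕1⊕0⊕0⊕1⊕1⊕0⊕0⊕0⊕0⊕0⊕0⊕0⊕1 = 1
s2: b2⊕b3⊕b6⊕b7⊕b10⊕b11⊕b14⊕b15⊕b18⊕b19⊕b22⊕b23⊕b26⊕b27⊕b30⊕b31 = 0⊕1⊕1⊕1⊕1⊕0⊕0⊕1⊕0⊕0⊕0⊕0⊕0⊕0⊕1⊕1 = 1
s4: b4⊕b5⊕b6⊕b7⊕b12⊕b13⊕b14⊕b15⊕b20⊕b21⊕b22⊕b23⊕b28⊕b29⊕b30⊕b31 = 0⊕1⊕1⊕1⊕1⊕1⊕0⊕1⊕0⊕0⊕0⊕0⊕1⊕0⊕1⊕1 = 1
s8: b8⊕b9⊕b10⊕b11⊕b12⊕b13⊕b14⊕b15⊕b24⊕b25⊕b26⊕b27⊕b28⊕b29⊕b30⊕b31 = 0⊕0⊕1⊕0⊕1⊕1⊕0⊕1⊕0⊕0⊕0⊕0⊕1⊕0⊕1⊕1 = 1
s16: b16⊕b17⊕b18⊕b19⊕b20⊕b21⊕b22⊕b23⊕b24⊕b25⊕b26⊕b27⊕b28⊕b29⊕b30⊕b31 = 1⊕0⊕0⊕0⊕0⊕0⊕0⊕0⊕0⊕0⊕0⊕0⊕1⊕0⊕1⊕1 = 0
Syndrome (s16...s1) = 01111 → position 15.
Overall parity (XOR of all 32 bits, including p0): 1⊕1⊕0⊕1⊕0⊕1⊕1⊕1⊕0⊕0⊕1⊕0⊕1⊕1⊕0⊕1⊕1⊕0⊕0⊕0⊕0⊕0⊕0⊕0⊕0⊕0⊕0⊕0⊕1⊕0⊕1⊕1 = 0
Overall=0, syndrome position=15 → double-bit error detected (uncorrectable).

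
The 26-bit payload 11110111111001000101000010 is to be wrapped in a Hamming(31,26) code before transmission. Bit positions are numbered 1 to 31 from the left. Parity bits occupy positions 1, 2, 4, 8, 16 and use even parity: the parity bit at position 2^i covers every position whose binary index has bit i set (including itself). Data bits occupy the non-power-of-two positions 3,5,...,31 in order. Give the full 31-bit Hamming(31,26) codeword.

1011111001111110001000101000010

Place data bits at non-power-of-two positions: b3=1, b5=1, b6=1, b7=1, b9=0, b10=1, b11=1, b12=1, b13=1, b14=1, b15=1, b17=0, b18=0, b19=1, b20=0, b21=0, b22=0, b23=1, b24=0, b25=1, b26=0, b27=0, b28=0, b29=0, b30=1, b31=0.
p1 = XOR of data positions {3,5,7,9,11,13,15,17,19,21,23,25,27,29,31} = 1⊕1⊕1⊕0⊕1⊕1⊕1⊕0⊕1⊕0⊕1⊕1⊕0⊕0⊕0 = 1
p2 = XOR of data positions {3,6,7,10,11,14,15,18,19,22,23,26,27,30,31} = 1⊕1⊕1⊕1⊕1⊕1⊕1⊕0⊕1⊕0⊕1⊕0⊕0⊕1⊕0 = 0
p4 = XOR of data positions {5,6,7,12,13,14,15,20,21,22,23,28,29,30,31} = 1⊕1⊕1⊕1⊕1⊕1⊕1⊕0⊕0⊕0⊕1⊕0⊕0⊕1⊕0 = 1
p8 = XOR of data positions {9,10,11,12,13,14,15,24,25,26,27,28,29,30,31} = 0⊕1⊕1⊕1⊕1⊕1⊕1⊕0⊕1⊕0⊕0⊕0⊕0⊕1⊕0 = 0
p16 = XOR of data positions {17,18,19,20,21,22,23,24,25,26,27,28,29,30,31} = 0⊕0⊕1⊕0⊕0⊕0⊕1⊕0⊕1⊕0⊕0⊕0⊕0⊕1⊕0 = 0
Codeword b1..b31 = 1011111001111110001000101000010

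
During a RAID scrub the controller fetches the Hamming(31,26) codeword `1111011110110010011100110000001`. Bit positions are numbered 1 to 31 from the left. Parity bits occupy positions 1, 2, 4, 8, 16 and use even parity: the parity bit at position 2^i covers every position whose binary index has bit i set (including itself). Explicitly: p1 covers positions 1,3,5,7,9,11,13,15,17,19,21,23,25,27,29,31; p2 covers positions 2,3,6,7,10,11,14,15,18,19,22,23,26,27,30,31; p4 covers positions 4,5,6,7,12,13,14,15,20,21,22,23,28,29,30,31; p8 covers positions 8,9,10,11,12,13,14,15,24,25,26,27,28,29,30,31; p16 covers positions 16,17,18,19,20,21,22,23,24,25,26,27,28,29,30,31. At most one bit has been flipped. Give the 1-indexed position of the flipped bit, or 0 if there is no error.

s1: b1⊕b3⊕b5⊕b7⊕b9⊕b11⊕b13⊕b15⊕b17⊕b19⊕b21⊕b23⊕b25⊕b27⊕b29⊕b31 = 1⊕1⊕0⊕1⊕1⊕1⊕0⊕1⊕0⊕1⊕0⊕1⊕0⊕0⊕0⊕1 = 1
s2: b2⊕b3⊕b6⊕b7⊕b10⊕b11⊕b14⊕b15⊕b18⊕b19⊕b22⊕b23⊕b26⊕b27⊕b30⊕b31 = 1⊕1⊕1⊕1⊕0⊕1⊕0⊕1⊕1⊕1⊕0⊕1⊕0⊕0⊕0⊕1 = 0
s4: b4⊕b5⊕b6⊕b7⊕b12⊕b13⊕b14⊕b15⊕b20⊕b21⊕b22⊕b23⊕b28⊕b29⊕b30⊕b31 = 1⊕0⊕1⊕1⊕1⊕0⊕0⊕1⊕1⊕0⊕0⊕1⊕0⊕0⊕0⊕1 = 0
s8: b8⊕b9⊕b10⊕b11⊕b12⊕b13⊕b14⊕b15⊕b24⊕b25⊕b26⊕b27⊕b28⊕b29⊕b30⊕b31 = 1⊕1⊕0⊕1⊕1⊕0⊕0⊕1⊕1⊕0⊕0⊕0⊕0⊕0⊕0⊕1 = 1
s16: b16⊕b17⊕b18⊕b19⊕b20⊕b21⊕b22⊕b23⊕b24⊕b25⊕b26⊕b27⊕b28⊕b29⊕b30⊕b31 = 0⊕0⊕1⊕1⊕1⊕0⊕0⊕1⊕1⊕0⊕0⊕0⊕0⊕0⊕0⊕1 = 0
Syndrome (s16...s1) = 01001 → position 9.

9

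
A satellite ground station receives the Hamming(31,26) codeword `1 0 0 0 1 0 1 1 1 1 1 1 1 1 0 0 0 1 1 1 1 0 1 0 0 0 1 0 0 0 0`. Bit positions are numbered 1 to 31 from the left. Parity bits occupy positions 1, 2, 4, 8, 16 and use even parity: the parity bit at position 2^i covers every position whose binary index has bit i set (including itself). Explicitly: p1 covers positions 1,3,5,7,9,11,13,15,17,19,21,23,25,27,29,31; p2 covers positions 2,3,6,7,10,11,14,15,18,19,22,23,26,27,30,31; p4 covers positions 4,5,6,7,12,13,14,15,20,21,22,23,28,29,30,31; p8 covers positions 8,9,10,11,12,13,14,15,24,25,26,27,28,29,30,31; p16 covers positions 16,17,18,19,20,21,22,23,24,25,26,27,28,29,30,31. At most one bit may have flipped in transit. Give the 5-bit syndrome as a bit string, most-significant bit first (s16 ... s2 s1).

s1: b1⊕b3⊕b5⊕b7⊕b9⊕b11⊕b13⊕b15⊕b17⊕b19⊕b21⊕b23⊕b25⊕b27⊕b29⊕b31 = 1⊕0⊕1⊕1⊕1⊕1⊕1⊕0⊕0⊕1⊕1⊕1⊕0⊕1⊕0⊕0 = 0
s2: b2⊕b3⊕b6⊕b7⊕b10⊕b11⊕b14⊕b15⊕b18⊕b19⊕b22⊕b23⊕b26⊕b27⊕b30⊕b31 = 0⊕0⊕0⊕1⊕1⊕1⊕1⊕0⊕1⊕1⊕0⊕1⊕0⊕1⊕0⊕0 = 0
s4: b4⊕b5⊕b6⊕b7⊕b12⊕b13⊕b14⊕b15⊕b20⊕b21⊕b22⊕b23⊕b28⊕b29⊕b30⊕b31 = 0⊕1⊕0⊕1⊕1⊕1⊕1⊕0⊕1⊕1⊕0⊕1⊕0⊕0⊕0⊕0 = 0
s8: b8⊕b9⊕b10⊕b11⊕b12⊕b13⊕b14⊕b15⊕b24⊕b25⊕b26⊕b27⊕b28⊕b29⊕b30⊕b31 = 1⊕1⊕1⊕1⊕1⊕1⊕1⊕0⊕0⊕0⊕0⊕1⊕0⊕0⊕0⊕0 = 0
s16: b16⊕b17⊕b18⊕b19⊕b20⊕b21⊕b22⊕b23⊕b24⊕b25⊕b26⊕b27⊕b28⊕b29⊕b30⊕b31 = 0⊕0⊕1⊕1⊕1⊕1⊕0⊕1⊕0⊕0⊕0⊕1⊕0⊕0⊕0⊕0 = 0
Syndrome (s16...s1) = 00000 → position 0 (no error).

00000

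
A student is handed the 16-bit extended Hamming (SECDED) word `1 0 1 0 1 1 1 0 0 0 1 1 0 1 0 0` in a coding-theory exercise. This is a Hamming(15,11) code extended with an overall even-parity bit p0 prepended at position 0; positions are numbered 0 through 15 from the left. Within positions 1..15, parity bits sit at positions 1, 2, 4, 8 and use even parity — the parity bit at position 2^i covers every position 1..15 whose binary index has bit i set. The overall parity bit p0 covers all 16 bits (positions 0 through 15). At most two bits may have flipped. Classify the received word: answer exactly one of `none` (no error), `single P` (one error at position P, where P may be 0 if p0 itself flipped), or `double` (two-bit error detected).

double

s1: b1⊕b3⊕b5⊕b7⊕b9⊕b11⊕b13⊕b15 = 0⊕0⊕1⊕0⊕0⊕1⊕1⊕0 = 1
s2: b2⊕b3⊕b6⊕b7⊕b10⊕b11⊕b14⊕b15 = 1⊕0⊕1⊕0⊕1⊕1⊕0⊕0 = 0
s4: b4⊕b5⊕b6⊕b7⊕b12⊕b13⊕b14⊕b15 = 1⊕1⊕1⊕0⊕0⊕1⊕0⊕0 = 0
s8: b8⊕b9⊕b10⊕b11⊕b12⊕b13⊕b14⊕b15 = 0⊕0⊕1⊕1⊕0⊕1⊕0⊕0 = 1
Syndrome (s8...s1) = 1001 → position 9.
Overall parity (XOR of all 16 bits, including p0): 1⊕0⊕1⊕0⊕1⊕1⊕1⊕0⊕0⊕0⊕1⊕1⊕0⊕1⊕0⊕0 = 0
Overall=0, syndrome position=9 → double-bit error detected (uncorrectable).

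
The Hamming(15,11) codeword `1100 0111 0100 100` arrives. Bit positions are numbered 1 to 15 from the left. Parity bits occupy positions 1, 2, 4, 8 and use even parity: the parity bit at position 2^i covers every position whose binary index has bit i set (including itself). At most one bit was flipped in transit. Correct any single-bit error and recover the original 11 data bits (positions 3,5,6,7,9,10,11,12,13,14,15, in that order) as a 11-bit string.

s1: b1⊕b3⊕b5⊕b7⊕b9⊕b11⊕b13⊕b15 = 1⊕0⊕0⊕1⊕0⊕0⊕1⊕0 = 1
s2: b2⊕b3⊕b6⊕b7⊕b10⊕b11⊕b14⊕b15 = 1⊕0⊕1⊕1⊕1⊕0⊕0⊕0 = 0
s4: b4⊕b5⊕b6⊕b7⊕b12⊕b13⊕b14⊕b15 = 0⊕0⊕1⊕1⊕0⊕1⊕0⊕0 = 1
s8: b8⊕b9⊕b10⊕b11⊕b12⊕b13⊕b14⊕b15 = 1⊕0⊕1⊕0⊕0⊕1⊕0⊕0 = 1
Syndrome (s8...s1) = 1101 → position 13.
Flip bit 13: corrected codeword = 110001110100000
Data bits at positions 3,5,6,7,9,10,11,12,13,14,15: 00110100000

00110100000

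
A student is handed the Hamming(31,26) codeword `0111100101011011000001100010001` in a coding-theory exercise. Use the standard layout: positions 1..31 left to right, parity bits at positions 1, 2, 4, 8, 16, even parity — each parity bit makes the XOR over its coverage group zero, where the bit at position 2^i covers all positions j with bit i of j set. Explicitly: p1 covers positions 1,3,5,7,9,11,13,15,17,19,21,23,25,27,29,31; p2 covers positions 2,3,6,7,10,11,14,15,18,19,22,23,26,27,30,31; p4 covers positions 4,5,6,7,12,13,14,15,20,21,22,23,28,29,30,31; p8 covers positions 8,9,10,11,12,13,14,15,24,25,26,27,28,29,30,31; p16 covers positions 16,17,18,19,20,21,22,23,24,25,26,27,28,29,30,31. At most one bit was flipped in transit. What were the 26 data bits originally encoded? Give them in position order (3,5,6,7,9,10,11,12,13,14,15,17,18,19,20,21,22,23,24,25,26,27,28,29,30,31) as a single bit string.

11000101101000001101010001

s1: b1⊕b3⊕b5⊕b7⊕b9⊕b11⊕b13⊕b15⊕b17⊕b19⊕b21⊕b23⊕b25⊕b27⊕b29⊕b31 = 0⊕1⊕1⊕0⊕0⊕0⊕1⊕1⊕0⊕0⊕0⊕1⊕0⊕1⊕0⊕1 = 1
s2: b2⊕b3⊕b6⊕b7⊕b10⊕b11⊕b14⊕b15⊕b18⊕b19⊕b22⊕b23⊕b26⊕b27⊕b30⊕b31 = 1⊕1⊕0⊕0⊕1⊕0⊕0⊕1⊕0⊕0⊕1⊕1⊕0⊕1⊕0⊕1 = 0
s4: b4⊕b5⊕b6⊕b7⊕b12⊕b13⊕b14⊕b15⊕b20⊕b21⊕b22⊕b23⊕b28⊕b29⊕b30⊕b31 = 1⊕1⊕0⊕0⊕1⊕1⊕0⊕1⊕0⊕0⊕1⊕1⊕0⊕0⊕0⊕1 = 0
s8: b8⊕b9⊕b10⊕b11⊕b12⊕b13⊕b14⊕b15⊕b24⊕b25⊕b26⊕b27⊕b28⊕b29⊕b30⊕b31 = 1⊕0⊕1⊕0⊕1⊕1⊕0⊕1⊕0⊕0⊕0⊕1⊕0⊕0⊕0⊕1 = 1
s16: b16⊕b17⊕b18⊕b19⊕b20⊕b21⊕b22⊕b23⊕b24⊕b25⊕b26⊕b27⊕b28⊕b29⊕b30⊕b31 = 1⊕0⊕0⊕0⊕0⊕0⊕1⊕1⊕0⊕0⊕0⊕1⊕0⊕0⊕0⊕1 = 1
Syndrome (s16...s1) = 11001 → position 25.
Flip bit 25: corrected codeword = 0111100101011011000001101010001
Data bits at positions 3,5,6,7,9,10,11,12,13,14,15,17,18,19,20,21,22,23,24,25,26,27,28,29,30,31: 11000101101000001101010001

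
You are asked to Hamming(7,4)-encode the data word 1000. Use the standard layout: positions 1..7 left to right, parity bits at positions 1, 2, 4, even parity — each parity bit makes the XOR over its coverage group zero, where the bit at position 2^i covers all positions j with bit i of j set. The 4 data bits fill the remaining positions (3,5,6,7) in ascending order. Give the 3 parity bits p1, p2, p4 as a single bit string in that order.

Place data bits at non-power-of-two positions: b3=1, b5=0, b6=0, b7=0.
p1 = XOR of data positions {3,5,7} = 1⊕0⊕0 = 1
p2 = XOR of data positions {3,6,7} = 1⊕0⊕0 = 1
p4 = XOR of data positions {5,6,7} = 0⊕0⊕0 = 0
Parity bits p1,p2,p4 = 110

110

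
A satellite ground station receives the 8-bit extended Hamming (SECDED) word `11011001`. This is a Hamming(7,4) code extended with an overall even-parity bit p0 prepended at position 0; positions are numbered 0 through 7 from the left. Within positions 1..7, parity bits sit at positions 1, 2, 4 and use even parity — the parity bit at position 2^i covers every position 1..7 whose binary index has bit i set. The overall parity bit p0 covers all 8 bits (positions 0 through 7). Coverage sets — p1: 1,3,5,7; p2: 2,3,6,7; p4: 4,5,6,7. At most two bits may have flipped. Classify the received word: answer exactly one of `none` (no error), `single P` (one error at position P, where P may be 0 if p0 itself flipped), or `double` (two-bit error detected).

s1: b1⊕b3⊕b5⊕b7 = 1⊕1⊕0⊕1 = 1
s2: b2⊕b3⊕b6⊕b7 = 0⊕1⊕0⊕1 = 0
s4: b4⊕b5⊕b6⊕b7 = 1⊕0⊕0⊕1 = 0
Syndrome (s4...s1) = 001 → position 1.
Overall parity (XOR of all 8 bits, including p0): 1⊕1⊕0⊕1⊕1⊕0⊕0⊕1 = 1
Overall=1, syndrome position=1 → single-bit error at position 1.

single 1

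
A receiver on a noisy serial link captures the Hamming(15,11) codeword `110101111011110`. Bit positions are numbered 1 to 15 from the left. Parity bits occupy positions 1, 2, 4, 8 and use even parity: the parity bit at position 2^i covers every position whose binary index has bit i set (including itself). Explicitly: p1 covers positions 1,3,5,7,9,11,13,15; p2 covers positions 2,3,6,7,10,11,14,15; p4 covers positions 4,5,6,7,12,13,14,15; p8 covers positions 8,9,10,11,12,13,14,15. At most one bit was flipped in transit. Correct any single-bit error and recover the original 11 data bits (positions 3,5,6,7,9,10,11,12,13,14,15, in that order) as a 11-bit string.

s1: b1⊕b3⊕b5⊕b7⊕b9⊕b11⊕b13⊕b15 = 1⊕0⊕0⊕1⊕1⊕1⊕1⊕0 = 1
s2: b2⊕b3⊕b6⊕b7⊕b10⊕b11⊕b14⊕b15 = 1⊕0⊕1⊕1⊕0⊕1⊕1⊕0 = 1
s4: b4⊕b5⊕b6⊕b7⊕b12⊕b13⊕b14⊕b15 = 1⊕0⊕1⊕1⊕1⊕1⊕1⊕0 = 0
s8: b8⊕b9⊕b10⊕b11⊕b12⊕b13⊕b14⊕b15 = 1⊕1⊕0⊕1⊕1⊕1⊕1⊕0 = 0
Syndrome (s8...s1) = 0011 → position 3.
Flip bit 3: corrected codeword = 111101111011110
Data bits at positions 3,5,6,7,9,10,11,12,13,14,15: 10111011110

10111011110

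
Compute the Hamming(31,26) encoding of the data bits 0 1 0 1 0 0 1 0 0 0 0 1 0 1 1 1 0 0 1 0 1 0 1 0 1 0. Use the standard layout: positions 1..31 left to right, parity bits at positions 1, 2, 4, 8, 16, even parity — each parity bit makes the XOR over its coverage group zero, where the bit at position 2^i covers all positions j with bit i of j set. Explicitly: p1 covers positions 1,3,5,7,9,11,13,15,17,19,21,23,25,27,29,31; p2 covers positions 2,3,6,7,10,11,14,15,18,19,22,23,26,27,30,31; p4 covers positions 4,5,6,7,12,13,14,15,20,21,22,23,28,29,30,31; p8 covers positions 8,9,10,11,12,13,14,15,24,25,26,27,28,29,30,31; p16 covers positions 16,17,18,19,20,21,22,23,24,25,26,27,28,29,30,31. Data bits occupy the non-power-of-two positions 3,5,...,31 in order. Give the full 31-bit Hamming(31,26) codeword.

Place data bits at non-power-of-two positions: b3=0, b5=1, b6=0, b7=1, b9=0, b10=0, b11=1, b12=0, b13=0, b14=0, b15=0, b17=1, b18=0, b19=1, b20=1, b21=1, b22=0, b23=0, b24=1, b25=0, b26=1, b27=0, b28=1, b29=0, b30=1, b31=0.
p1 = XOR of data positions {3,5,7,9,11,13,15,17,19,21,23,25,27,29,31} = 0⊕1⊕1⊕0⊕1⊕0⊕0⊕1⊕1⊕1⊕0⊕0⊕0⊕0⊕0 = 0
p2 = XOR of data positions {3,6,7,10,11,14,15,18,19,22,23,26,27,30,31} = 0⊕0⊕1⊕0⊕1⊕0⊕0⊕0⊕1⊕0⊕0⊕1⊕0⊕1⊕0 = 1
p4 = XOR of data positions {5,6,7,12,13,14,15,20,21,22,23,28,29,30,31} = 1⊕0⊕1⊕0⊕0⊕0⊕0⊕1⊕1⊕0⊕0⊕1⊕0⊕1⊕0 = 0
p8 = XOR of data positions {9,10,11,12,13,14,15,24,25,26,27,28,29,30,31} = 0⊕0⊕1⊕0⊕0⊕0⊕0⊕1⊕0⊕1⊕0⊕1⊕0⊕1⊕0 = 1
p16 = XOR of data positions {17,18,19,20,21,22,23,24,25,26,27,28,29,30,31} = 1⊕0⊕1⊕1⊕1⊕0⊕0⊕1⊕0⊕1⊕0⊕1⊕0⊕1⊕0 = 0
Codeword b1..b31 = 0100101100100000101110010101010

0100101100100000101110010101010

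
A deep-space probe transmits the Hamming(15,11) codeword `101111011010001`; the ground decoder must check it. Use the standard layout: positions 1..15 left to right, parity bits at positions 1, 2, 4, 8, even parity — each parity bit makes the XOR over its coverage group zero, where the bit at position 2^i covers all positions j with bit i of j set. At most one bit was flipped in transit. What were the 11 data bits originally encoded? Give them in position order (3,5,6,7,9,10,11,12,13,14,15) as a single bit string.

11101010001

s1: b1⊕b3⊕b5⊕b7⊕b9⊕b11⊕b13⊕b15 = 1⊕1⊕1⊕0⊕1⊕1⊕0⊕1 = 0
s2: b2⊕b3⊕b6⊕b7⊕b10⊕b11⊕b14⊕b15 = 0⊕1⊕1⊕0⊕0⊕1⊕0⊕1 = 0
s4: b4⊕b5⊕b6⊕b7⊕b12⊕b13⊕b14⊕b15 = 1⊕1⊕1⊕0⊕0⊕0⊕0⊕1 = 0
s8: b8⊕b9⊕b10⊕b11⊕b12⊕b13⊕b14⊕b15 = 1⊕1⊕0⊕1⊕0⊕0⊕0⊕1 = 0
Syndrome (s8...s1) = 0000 → position 0 (no error).
No correction needed.
Data bits at positions 3,5,6,7,9,10,11,12,13,14,15: 11101010001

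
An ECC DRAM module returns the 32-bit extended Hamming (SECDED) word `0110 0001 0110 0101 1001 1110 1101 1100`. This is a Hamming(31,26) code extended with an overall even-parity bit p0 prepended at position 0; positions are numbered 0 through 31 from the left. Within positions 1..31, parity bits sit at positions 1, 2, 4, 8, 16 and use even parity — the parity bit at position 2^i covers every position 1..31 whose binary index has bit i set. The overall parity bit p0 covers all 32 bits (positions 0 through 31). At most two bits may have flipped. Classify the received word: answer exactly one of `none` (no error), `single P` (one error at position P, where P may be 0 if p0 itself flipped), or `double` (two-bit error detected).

single 10

s1: b1⊕b3⊕b5⊕b7⊕b9⊕b11⊕b13⊕b15⊕b17⊕b19⊕b21⊕b23⊕b25⊕b27⊕b29⊕b31 = 1⊕0⊕0⊕1⊕1⊕0⊕1⊕1⊕0⊕1⊕1⊕0⊕1⊕1⊕1⊕0 = 0
s2: b2⊕b3⊕b6⊕b7⊕b10⊕b11⊕b14⊕b15⊕b18⊕b19⊕b22⊕b23⊕b26⊕b27⊕b30⊕b31 = 1⊕0⊕0⊕1⊕1⊕0⊕0⊕1⊕0⊕1⊕1⊕0⊕0⊕1⊕0⊕0 = 1
s4: b4⊕b5⊕b6⊕b7⊕b12⊕b13⊕b14⊕b15⊕b20⊕b21⊕b22⊕b23⊕b28⊕b29⊕b30⊕b31 = 0⊕0⊕0⊕1⊕0⊕1⊕0⊕1⊕1⊕1⊕1⊕0⊕1⊕1⊕0⊕0 = 0
s8: b8⊕b9⊕b10⊕b11⊕b12⊕b13⊕b14⊕b15⊕b24⊕b25⊕b26⊕b27⊕b28⊕b29⊕b30⊕b31 = 0⊕1⊕1⊕0⊕0⊕1⊕0⊕1⊕1⊕1⊕0⊕1⊕1⊕1⊕0⊕0 = 1
s16: b16⊕b17⊕b18⊕b19⊕b20⊕b21⊕b22⊕b23⊕b24⊕b25⊕b26⊕b27⊕b28⊕b29⊕b30⊕b31 = 1⊕0⊕0⊕1⊕1⊕1⊕1⊕0⊕1⊕1⊕0⊕1⊕1⊕1⊕0⊕0 = 0
Syndrome (s16...s1) = 01010 → position 10.
Overall parity (XOR of all 32 bits, including p0): 0⊕1⊕1⊕0⊕0⊕0⊕0⊕1⊕0⊕1⊕1⊕0⊕0⊕1⊕0⊕1⊕1⊕0⊕0⊕1⊕1⊕1⊕1⊕0⊕1⊕1⊕0⊕1⊕1⊕1⊕0⊕0 = 1
Overall=1, syndrome position=10 → single-bit error at position 10.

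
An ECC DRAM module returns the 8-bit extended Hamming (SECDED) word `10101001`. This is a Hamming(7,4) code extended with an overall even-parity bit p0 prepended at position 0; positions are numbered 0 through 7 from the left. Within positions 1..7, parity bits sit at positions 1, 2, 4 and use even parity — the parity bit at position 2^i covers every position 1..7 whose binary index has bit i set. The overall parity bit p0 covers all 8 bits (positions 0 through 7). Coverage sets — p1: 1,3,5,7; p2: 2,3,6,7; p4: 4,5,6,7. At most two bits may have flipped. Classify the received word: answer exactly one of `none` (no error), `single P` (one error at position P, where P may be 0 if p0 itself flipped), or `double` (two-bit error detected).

s1: b1⊕b3⊕b5⊕b7 = 0⊕0⊕0⊕1 = 1
s2: b2⊕b3⊕b6⊕b7 = 1⊕0⊕0⊕1 = 0
s4: b4⊕b5⊕b6⊕b7 = 1⊕0⊕0⊕1 = 0
Syndrome (s4...s1) = 001 → position 1.
Overall parity (XOR of all 8 bits, including p0): 1⊕0⊕1⊕0⊕1⊕0⊕0⊕1 = 0
Overall=0, syndrome position=1 → double-bit error detected (uncorrectable).

double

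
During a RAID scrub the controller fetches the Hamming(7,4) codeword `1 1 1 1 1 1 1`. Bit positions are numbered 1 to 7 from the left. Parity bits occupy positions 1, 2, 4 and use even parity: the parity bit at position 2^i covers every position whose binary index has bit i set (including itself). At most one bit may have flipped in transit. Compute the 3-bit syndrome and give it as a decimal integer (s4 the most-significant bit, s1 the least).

0

s1: b1⊕b3⊕b5⊕b7 = 1⊕1⊕1⊕1 = 0
s2: b2⊕b3⊕b6⊕b7 = 1⊕1⊕1⊕1 = 0
s4: b4⊕b5⊕b6⊕b7 = 1⊕1⊕1⊕1 = 0
Syndrome (s4...s1) = 000 → position 0 (no error).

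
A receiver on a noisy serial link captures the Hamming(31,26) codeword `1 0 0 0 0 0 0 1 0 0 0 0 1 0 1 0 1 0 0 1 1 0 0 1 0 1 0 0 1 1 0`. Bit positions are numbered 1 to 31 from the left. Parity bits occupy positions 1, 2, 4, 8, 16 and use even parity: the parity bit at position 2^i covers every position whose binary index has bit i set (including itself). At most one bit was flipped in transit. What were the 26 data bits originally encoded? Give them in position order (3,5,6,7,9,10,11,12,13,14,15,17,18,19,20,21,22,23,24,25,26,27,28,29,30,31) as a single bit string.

s1: b1⊕b3⊕b5⊕b7⊕b9⊕b11⊕b13⊕b15⊕b17⊕b19⊕b21⊕b23⊕b25⊕b27⊕b29⊕b31 = 1⊕0⊕0⊕0⊕0⊕0⊕1⊕1⊕1⊕0⊕1⊕0⊕0⊕0⊕1⊕0 = 0
s2: b2⊕b3⊕b6⊕b7⊕b10⊕b11⊕b14⊕b15⊕b18⊕b19⊕b22⊕b23⊕b26⊕b27⊕b30⊕b31 = 0⊕0⊕0⊕0⊕0⊕0⊕0⊕1⊕0⊕0⊕0⊕0⊕1⊕0⊕1⊕0 = 1
s4: b4⊕b5⊕b6⊕b7⊕b12⊕b13⊕b14⊕b15⊕b20⊕b21⊕b22⊕b23⊕b28⊕b29⊕b30⊕b31 = 0⊕0⊕0⊕0⊕0⊕1⊕0⊕1⊕1⊕1⊕0⊕0⊕0⊕1⊕1⊕0 = 0
s8: b8⊕b9⊕b10⊕b11⊕b12⊕b13⊕b14⊕b15⊕b24⊕b25⊕b26⊕b27⊕b28⊕b29⊕b30⊕b31 = 1⊕0⊕0⊕0⊕0⊕1⊕0⊕1⊕1⊕0⊕1⊕0⊕0⊕1⊕1⊕0 = 1
s16: b16⊕b17⊕b18⊕b19⊕b20⊕b21⊕b22⊕b23⊕b24⊕b25⊕b26⊕b27⊕b28⊕b29⊕b30⊕b31 = 0⊕1⊕0⊕0⊕1⊕1⊕0⊕0⊕1⊕0⊕1⊕0⊕0⊕1⊕1⊕0 = 1
Syndrome (s16...s1) = 11010 → position 26.
Flip bit 26: corrected codeword = 1000000100001010100110010000110
Data bits at positions 3,5,6,7,9,10,11,12,13,14,15,17,18,19,20,21,22,23,24,25,26,27,28,29,30,31: 00000000101100110010000110

00000000101100110010000110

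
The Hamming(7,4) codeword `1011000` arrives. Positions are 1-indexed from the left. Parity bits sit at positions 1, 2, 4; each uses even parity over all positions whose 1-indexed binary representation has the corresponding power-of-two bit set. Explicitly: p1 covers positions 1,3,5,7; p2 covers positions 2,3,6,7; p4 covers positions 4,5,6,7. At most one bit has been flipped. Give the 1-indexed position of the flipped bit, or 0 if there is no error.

s1: b1⊕b3⊕b5⊕b7 = 1⊕1⊕0⊕0 = 0
s2: b2⊕b3⊕b6⊕b7 = 0⊕1⊕0⊕0 = 1
s4: b4⊕b5⊕b6⊕b7 = 1⊕0⊕0⊕0 = 1
Syndrome (s4...s1) = 110 → position 6.

6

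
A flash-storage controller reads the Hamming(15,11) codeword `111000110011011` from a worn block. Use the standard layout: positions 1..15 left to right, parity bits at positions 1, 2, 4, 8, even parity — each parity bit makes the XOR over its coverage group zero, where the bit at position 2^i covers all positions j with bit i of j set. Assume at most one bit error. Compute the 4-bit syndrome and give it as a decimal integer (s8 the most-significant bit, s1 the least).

s1: b1⊕b3⊕b5⊕b7⊕b9⊕b11⊕b13⊕b15 = 1⊕1⊕0⊕1⊕0⊕1⊕0⊕1 = 1
s2: b2⊕b3⊕b6⊕b7⊕b10⊕b11⊕b14⊕b15 = 1⊕1⊕0⊕1⊕0⊕1⊕1⊕1 = 0
s4: b4⊕b5⊕b6⊕b7⊕b12⊕b13⊕b14⊕b15 = 0⊕0⊕0⊕1⊕1⊕0⊕1⊕1 = 0
s8: b8⊕b9⊕b10⊕b11⊕b12⊕b13⊕b14⊕b15 = 1⊕0⊕0⊕1⊕1⊕0⊕1⊕1 = 1
Syndrome (s8...s1) = 1001 → position 9.

9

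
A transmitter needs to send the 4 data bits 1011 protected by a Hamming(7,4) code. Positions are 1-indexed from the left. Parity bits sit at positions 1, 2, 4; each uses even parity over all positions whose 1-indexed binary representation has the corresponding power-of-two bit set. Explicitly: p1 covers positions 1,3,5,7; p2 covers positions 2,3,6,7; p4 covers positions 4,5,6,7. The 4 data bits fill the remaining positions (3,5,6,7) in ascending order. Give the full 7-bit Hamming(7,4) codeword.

Place data bits at non-power-of-two positions: b3=1, b5=0, b6=1, b7=1.
p1 = XOR of data positions {3,5,7} = 1⊕0⊕1 = 0
p2 = XOR of data positions {3,6,7} = 1⊕1⊕1 = 1
p4 = XOR of data positions {5,6,7} = 0⊕1⊕1 = 0
Codeword b1..b7 = 0110011

0110011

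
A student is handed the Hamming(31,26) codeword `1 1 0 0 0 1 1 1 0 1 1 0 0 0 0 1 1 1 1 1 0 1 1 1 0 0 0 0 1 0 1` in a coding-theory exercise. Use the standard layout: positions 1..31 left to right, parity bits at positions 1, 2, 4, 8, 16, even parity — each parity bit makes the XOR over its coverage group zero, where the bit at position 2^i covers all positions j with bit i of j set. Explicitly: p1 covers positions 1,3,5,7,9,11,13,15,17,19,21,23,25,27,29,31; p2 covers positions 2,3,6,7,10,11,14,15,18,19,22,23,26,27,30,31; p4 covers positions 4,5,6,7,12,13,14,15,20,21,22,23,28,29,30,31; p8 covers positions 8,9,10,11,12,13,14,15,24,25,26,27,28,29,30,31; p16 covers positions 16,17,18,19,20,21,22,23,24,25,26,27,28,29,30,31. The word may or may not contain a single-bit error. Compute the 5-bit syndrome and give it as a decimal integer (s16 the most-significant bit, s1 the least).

4

s1: b1⊕b3⊕b5⊕b7⊕b9⊕b11⊕b13⊕b15⊕b17⊕b19⊕b21⊕b23⊕b25⊕b27⊕b29⊕b31 = 1⊕0⊕0⊕1⊕0⊕1⊕0⊕0⊕1⊕1⊕0⊕1⊕0⊕0⊕1⊕1 = 0
s2: b2⊕b3⊕b6⊕b7⊕b10⊕b11⊕b14⊕b15⊕b18⊕b19⊕b22⊕b23⊕b26⊕b27⊕b30⊕b31 = 1⊕0⊕1⊕1⊕1⊕1⊕0⊕0⊕1⊕1⊕1⊕1⊕0⊕0⊕0⊕1 = 0
s4: b4⊕b5⊕b6⊕b7⊕b12⊕b13⊕b14⊕b15⊕b20⊕b21⊕b22⊕b23⊕b28⊕b29⊕b30⊕b31 = 0⊕0⊕1⊕1⊕0⊕0⊕0⊕0⊕1⊕0⊕1⊕1⊕0⊕1⊕0⊕1 = 1
s8: b8⊕b9⊕b10⊕b11⊕b12⊕b13⊕b14⊕b15⊕b24⊕b25⊕b26⊕b27⊕b28⊕b29⊕b30⊕b31 = 1⊕0⊕1⊕1⊕0⊕0⊕0⊕0⊕1⊕0⊕0⊕0⊕0⊕1⊕0⊕1 = 0
s16: b16⊕b17⊕b18⊕b19⊕b20⊕b21⊕b22⊕b23⊕b24⊕b25⊕b26⊕b27⊕b28⊕b29⊕b30⊕b31 = 1⊕1⊕1⊕1⊕1⊕0⊕1⊕1⊕1⊕0⊕0⊕0⊕0⊕1⊕0⊕1 = 0
Syndrome (s16...s1) = 00100 → position 4.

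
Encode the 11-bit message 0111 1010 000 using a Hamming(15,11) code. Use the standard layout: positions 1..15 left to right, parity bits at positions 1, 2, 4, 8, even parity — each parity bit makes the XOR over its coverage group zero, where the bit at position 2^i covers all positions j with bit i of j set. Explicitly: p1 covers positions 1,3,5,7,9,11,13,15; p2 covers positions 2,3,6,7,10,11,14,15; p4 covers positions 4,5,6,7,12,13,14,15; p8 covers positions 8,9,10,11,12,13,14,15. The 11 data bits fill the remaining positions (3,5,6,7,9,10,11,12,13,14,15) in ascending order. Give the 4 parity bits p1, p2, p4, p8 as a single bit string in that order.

0110

Place data bits at non-power-of-two positions: b3=0, b5=1, b6=1, b7=1, b9=1, b10=0, b11=1, b12=0, b13=0, b14=0, b15=0.
p1 = XOR of data positions {3,5,7,9,11,13,15} = 0⊕1⊕1⊕1⊕1⊕0⊕0 = 0
p2 = XOR of data positions {3,6,7,10,11,14,15} = 0⊕1⊕1⊕0⊕1⊕0⊕0 = 1
p4 = XOR of data positions {5,6,7,12,13,14,15} = 1⊕1⊕1⊕0⊕0⊕0⊕0 = 1
p8 = XOR of data positions {9,10,11,12,13,14,15} = 1⊕0⊕1⊕0⊕0⊕0⊕0 = 0
Parity bits p1,p2,p4,p8 = 0110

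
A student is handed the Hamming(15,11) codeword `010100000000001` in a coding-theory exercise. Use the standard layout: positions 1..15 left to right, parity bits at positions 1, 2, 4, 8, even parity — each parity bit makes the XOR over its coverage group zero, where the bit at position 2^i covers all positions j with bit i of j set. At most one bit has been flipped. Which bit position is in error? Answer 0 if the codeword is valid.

9

s1: b1⊕b3⊕b5⊕b7⊕b9⊕b11⊕b13⊕b15 = 0⊕0⊕0⊕0⊕0⊕0⊕0⊕1 = 1
s2: b2⊕b3⊕b6⊕b7⊕b10⊕b11⊕b14⊕b15 = 1⊕0⊕0⊕0⊕0⊕0⊕0⊕1 = 0
s4: b4⊕b5⊕b6⊕b7⊕b12⊕b13⊕b14⊕b15 = 1⊕0⊕0⊕0⊕0⊕0⊕0⊕1 = 0
s8: b8⊕b9⊕b10⊕b11⊕b12⊕b13⊕b14⊕b15 = 0⊕0⊕0⊕0⊕0⊕0⊕0⊕1 = 1
Syndrome (s8...s1) = 1001 → position 9.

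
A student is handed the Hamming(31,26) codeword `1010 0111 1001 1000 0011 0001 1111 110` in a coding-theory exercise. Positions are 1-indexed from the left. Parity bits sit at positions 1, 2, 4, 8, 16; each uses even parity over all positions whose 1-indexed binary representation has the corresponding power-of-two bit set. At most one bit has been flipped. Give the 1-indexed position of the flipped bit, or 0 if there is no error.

27

s1: b1⊕b3⊕b5⊕b7⊕b9⊕b11⊕b13⊕b15⊕b17⊕b19⊕b21⊕b23⊕b25⊕b27⊕b29⊕b31 = 1⊕1⊕0⊕1⊕1⊕0⊕1⊕0⊕0⊕1⊕0⊕0⊕1⊕1⊕1⊕0 = 1
s2: b2⊕b3⊕b6⊕b7⊕b10⊕b11⊕b14⊕b15⊕b18⊕b19⊕b22⊕b23⊕b26⊕b27⊕b30⊕b31 = 0⊕1⊕1⊕1⊕0⊕0⊕0⊕0⊕0⊕1⊕0⊕0⊕1⊕1⊕1⊕0 = 1
s4: b4⊕b5⊕b6⊕b7⊕b12⊕b13⊕b14⊕b15⊕b20⊕b21⊕b22⊕b23⊕b28⊕b29⊕b30⊕b31 = 0⊕0⊕1⊕1⊕1⊕1⊕0⊕0⊕1⊕0⊕0⊕0⊕1⊕1⊕1⊕0 = 0
s8: b8⊕b9⊕b10⊕b11⊕b12⊕b13⊕b14⊕b15⊕b24⊕b25⊕b26⊕b27⊕b28⊕b29⊕b30⊕b31 = 1⊕1⊕0⊕0⊕1⊕1⊕0⊕0⊕1⊕1⊕1⊕1⊕1⊕1⊕1⊕0 = 1
s16: b16⊕b17⊕b18⊕b19⊕b20⊕b21⊕b22⊕b23⊕b24⊕b25⊕b26⊕b27⊕b28⊕b29⊕b30⊕b31 = 0⊕0⊕0⊕1⊕1⊕0⊕0⊕0⊕1⊕1⊕1⊕1⊕1⊕1⊕1⊕0 = 1
Syndrome (s16...s1) = 11011 → position 27.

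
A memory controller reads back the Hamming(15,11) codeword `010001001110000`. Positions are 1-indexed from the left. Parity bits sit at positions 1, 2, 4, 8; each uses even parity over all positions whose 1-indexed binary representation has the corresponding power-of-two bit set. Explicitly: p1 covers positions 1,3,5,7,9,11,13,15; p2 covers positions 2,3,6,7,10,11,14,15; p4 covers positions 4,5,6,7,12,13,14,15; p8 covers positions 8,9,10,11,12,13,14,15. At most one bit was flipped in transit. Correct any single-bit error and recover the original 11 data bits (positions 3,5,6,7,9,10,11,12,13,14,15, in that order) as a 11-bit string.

00101111000

s1: b1⊕b3⊕b5⊕b7⊕b9⊕b11⊕b13⊕b15 = 0⊕0⊕0⊕0⊕1⊕1⊕0⊕0 = 0
s2: b2⊕b3⊕b6⊕b7⊕b10⊕b11⊕b14⊕b15 = 1⊕0⊕1⊕0⊕1⊕1⊕0⊕0 = 0
s4: b4⊕b5⊕b6⊕b7⊕b12⊕b13⊕b14⊕b15 = 0⊕0⊕1⊕0⊕0⊕0⊕0⊕0 = 1
s8: b8⊕b9⊕b10⊕b11⊕b12⊕b13⊕b14⊕b15 = 0⊕1⊕1⊕1⊕0⊕0⊕0⊕0 = 1
Syndrome (s8...s1) = 1100 → position 12.
Flip bit 12: corrected codeword = 010001001111000
Data bits at positions 3,5,6,7,9,10,11,12,13,14,15: 00101111000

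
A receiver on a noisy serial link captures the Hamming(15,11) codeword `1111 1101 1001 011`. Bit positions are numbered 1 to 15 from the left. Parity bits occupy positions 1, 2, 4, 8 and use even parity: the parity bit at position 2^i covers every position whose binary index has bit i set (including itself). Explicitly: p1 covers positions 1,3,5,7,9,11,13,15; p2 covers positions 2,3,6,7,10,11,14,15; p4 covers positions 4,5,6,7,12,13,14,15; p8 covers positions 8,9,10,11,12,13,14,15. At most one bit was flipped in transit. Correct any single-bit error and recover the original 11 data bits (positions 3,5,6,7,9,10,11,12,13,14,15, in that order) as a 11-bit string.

11101011011

s1: b1⊕b3⊕b5⊕b7⊕b9⊕b11⊕b13⊕b15 = 1⊕1⊕1⊕0⊕1⊕0⊕0⊕1 = 1
s2: b2⊕b3⊕b6⊕b7⊕b10⊕b11⊕b14⊕b15 = 1⊕1⊕1⊕0⊕0⊕0⊕1⊕1 = 1
s4: b4⊕b5⊕b6⊕b7⊕b12⊕b13⊕b14⊕b15 = 1⊕1⊕1⊕0⊕1⊕0⊕1⊕1 = 0
s8: b8⊕b9⊕b10⊕b11⊕b12⊕b13⊕b14⊕b15 = 1⊕1⊕0⊕0⊕1⊕0⊕1⊕1 = 1
Syndrome (s8...s1) = 1011 → position 11.
Flip bit 11: corrected codeword = 111111011011011
Data bits at positions 3,5,6,7,9,10,11,12,13,14,15: 11101011011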